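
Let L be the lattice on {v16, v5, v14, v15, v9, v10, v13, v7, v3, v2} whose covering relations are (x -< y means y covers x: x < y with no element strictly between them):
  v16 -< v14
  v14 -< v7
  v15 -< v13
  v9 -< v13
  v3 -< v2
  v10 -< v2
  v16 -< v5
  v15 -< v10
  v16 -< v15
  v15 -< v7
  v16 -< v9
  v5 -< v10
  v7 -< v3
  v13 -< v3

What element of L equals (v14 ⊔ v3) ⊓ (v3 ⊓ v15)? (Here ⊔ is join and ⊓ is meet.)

v14 ∨ v3 = v3
v3 ∧ v15 = v15
v3 ∧ v15 = v15

v15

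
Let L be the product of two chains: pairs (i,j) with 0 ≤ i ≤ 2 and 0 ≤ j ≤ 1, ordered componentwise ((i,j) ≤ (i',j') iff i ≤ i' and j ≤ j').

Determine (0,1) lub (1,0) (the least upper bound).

In a product of chains, the join is componentwise max, giving (1,1).

(1,1)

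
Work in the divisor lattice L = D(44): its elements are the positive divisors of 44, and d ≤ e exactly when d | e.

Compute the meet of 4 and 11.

In the divisibility order, the meet is the greatest common divisor: gcd(4, 11) = 1.

1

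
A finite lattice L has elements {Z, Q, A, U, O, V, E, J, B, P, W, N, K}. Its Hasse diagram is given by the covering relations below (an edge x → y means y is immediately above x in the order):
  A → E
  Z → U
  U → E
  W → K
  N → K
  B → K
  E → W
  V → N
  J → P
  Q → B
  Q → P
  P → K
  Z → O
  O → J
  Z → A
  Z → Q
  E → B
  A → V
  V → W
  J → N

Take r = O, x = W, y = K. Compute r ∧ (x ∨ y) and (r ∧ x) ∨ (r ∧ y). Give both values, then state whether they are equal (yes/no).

O; O; yes

x ∨ y = K, so r ∧ (x ∨ y) = O ∧ K = O.
r ∧ x = Z and r ∧ y = O, so (r ∧ x) ∨ (r ∧ y) = Z ∨ O = O.
Equal: yes.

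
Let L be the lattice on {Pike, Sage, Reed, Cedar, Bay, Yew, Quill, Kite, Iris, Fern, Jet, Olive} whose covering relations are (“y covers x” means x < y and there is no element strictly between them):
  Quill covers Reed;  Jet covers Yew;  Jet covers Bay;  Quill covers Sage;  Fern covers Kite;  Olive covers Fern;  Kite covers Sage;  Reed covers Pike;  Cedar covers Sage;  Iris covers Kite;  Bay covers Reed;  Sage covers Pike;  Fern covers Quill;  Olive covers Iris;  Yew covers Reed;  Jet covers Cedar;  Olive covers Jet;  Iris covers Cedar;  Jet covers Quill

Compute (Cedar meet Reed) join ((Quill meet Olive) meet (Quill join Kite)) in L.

Quill

Cedar ∧ Reed = Pike
Quill ∧ Olive = Quill
Quill ∨ Kite = Fern
Quill ∧ Fern = Quill
Pike ∨ Quill = Quill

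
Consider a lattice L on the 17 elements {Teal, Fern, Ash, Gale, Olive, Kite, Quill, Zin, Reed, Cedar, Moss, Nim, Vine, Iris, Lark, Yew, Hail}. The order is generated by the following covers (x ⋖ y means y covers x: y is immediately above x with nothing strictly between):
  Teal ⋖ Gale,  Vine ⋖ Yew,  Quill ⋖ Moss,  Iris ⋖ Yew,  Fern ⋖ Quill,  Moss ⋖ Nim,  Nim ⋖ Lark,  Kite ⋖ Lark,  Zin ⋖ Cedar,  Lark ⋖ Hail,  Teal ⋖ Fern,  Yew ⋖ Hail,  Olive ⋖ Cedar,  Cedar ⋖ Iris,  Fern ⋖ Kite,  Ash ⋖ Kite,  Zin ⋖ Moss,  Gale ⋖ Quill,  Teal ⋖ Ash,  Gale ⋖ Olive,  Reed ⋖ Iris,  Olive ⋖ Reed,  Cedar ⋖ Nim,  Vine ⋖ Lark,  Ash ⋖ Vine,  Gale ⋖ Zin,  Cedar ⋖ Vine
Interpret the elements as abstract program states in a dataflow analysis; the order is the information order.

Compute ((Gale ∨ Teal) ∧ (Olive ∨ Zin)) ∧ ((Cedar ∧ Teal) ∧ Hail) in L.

Gale ∨ Teal = Gale
Olive ∨ Zin = Cedar
Gale ∧ Cedar = Gale
Cedar ∧ Teal = Teal
Teal ∧ Hail = Teal
Gale ∧ Teal = Teal

Teal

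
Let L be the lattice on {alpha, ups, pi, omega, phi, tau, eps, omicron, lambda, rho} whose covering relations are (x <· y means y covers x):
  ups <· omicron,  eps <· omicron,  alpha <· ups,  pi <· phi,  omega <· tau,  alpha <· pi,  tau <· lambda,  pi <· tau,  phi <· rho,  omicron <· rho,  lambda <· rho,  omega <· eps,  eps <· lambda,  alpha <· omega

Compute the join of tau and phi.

Common upper bounds of {tau, phi}: rho.
The least among these is rho.

rho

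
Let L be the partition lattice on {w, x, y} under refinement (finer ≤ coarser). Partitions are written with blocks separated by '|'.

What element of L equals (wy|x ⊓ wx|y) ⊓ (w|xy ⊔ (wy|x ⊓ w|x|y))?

w|x|y

wy|x ∧ wx|y = w|x|y
wy|x ∧ w|x|y = w|x|y
w|xy ∨ w|x|y = w|xy
w|x|y ∧ w|xy = w|x|y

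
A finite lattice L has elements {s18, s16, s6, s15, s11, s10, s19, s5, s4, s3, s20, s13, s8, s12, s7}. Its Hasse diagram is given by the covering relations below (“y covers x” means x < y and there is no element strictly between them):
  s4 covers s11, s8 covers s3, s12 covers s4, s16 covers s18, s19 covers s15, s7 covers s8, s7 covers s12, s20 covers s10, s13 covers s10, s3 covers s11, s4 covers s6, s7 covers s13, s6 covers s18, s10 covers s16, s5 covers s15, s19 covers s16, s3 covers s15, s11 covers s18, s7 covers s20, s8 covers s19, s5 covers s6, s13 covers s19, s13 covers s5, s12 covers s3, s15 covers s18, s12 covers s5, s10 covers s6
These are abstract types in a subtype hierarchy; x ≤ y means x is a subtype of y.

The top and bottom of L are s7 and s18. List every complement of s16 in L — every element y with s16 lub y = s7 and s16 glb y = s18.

Need y with s16 ∨ y = s7 and s16 ∧ y = s18.
Checking each element gives: s12, s4.

s12, s4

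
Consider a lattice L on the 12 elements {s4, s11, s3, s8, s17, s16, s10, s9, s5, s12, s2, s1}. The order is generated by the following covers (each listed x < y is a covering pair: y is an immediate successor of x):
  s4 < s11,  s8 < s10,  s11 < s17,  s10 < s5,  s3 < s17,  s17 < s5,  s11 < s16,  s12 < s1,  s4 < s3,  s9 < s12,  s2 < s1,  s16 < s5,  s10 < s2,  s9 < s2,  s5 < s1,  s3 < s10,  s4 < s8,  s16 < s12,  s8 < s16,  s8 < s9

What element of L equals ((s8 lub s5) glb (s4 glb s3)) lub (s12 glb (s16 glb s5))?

s16

s8 ∨ s5 = s5
s4 ∧ s3 = s4
s5 ∧ s4 = s4
s16 ∧ s5 = s16
s12 ∧ s16 = s16
s4 ∨ s16 = s16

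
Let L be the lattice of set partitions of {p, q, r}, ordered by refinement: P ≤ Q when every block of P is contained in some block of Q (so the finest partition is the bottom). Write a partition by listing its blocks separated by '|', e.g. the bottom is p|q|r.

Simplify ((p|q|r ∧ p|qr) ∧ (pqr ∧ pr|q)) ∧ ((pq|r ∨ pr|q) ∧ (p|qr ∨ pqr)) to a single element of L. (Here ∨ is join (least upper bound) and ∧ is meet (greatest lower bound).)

p|q|r

p|q|r ∧ p|qr = p|q|r
pqr ∧ pr|q = pr|q
p|q|r ∧ pr|q = p|q|r
pq|r ∨ pr|q = pqr
p|qr ∨ pqr = pqr
pqr ∧ pqr = pqr
p|q|r ∧ pqr = p|q|r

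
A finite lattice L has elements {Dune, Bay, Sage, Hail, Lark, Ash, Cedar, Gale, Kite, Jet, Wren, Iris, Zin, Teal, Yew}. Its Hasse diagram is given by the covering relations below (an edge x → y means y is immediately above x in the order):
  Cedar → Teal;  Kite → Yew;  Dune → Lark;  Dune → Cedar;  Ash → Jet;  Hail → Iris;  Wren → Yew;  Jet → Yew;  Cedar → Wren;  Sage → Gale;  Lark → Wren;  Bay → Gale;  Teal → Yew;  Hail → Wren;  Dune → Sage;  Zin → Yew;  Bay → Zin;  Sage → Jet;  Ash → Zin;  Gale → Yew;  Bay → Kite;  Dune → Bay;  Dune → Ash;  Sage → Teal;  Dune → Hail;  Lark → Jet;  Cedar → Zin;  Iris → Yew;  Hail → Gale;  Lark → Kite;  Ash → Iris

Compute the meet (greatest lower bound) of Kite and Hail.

Common lower bounds of {Kite, Hail}: Dune.
The greatest among these is Dune.

Dune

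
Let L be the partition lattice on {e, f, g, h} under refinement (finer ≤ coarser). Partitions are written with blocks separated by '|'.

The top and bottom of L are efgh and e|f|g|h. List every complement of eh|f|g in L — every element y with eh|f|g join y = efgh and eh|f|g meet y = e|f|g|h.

Need y with eh|f|g ∨ y = efgh and eh|f|g ∧ y = e|f|g|h.
Checking each element gives: efg|h, ef|gh, eg|fh, e|fgh.

efg|h, ef|gh, eg|fh, e|fgh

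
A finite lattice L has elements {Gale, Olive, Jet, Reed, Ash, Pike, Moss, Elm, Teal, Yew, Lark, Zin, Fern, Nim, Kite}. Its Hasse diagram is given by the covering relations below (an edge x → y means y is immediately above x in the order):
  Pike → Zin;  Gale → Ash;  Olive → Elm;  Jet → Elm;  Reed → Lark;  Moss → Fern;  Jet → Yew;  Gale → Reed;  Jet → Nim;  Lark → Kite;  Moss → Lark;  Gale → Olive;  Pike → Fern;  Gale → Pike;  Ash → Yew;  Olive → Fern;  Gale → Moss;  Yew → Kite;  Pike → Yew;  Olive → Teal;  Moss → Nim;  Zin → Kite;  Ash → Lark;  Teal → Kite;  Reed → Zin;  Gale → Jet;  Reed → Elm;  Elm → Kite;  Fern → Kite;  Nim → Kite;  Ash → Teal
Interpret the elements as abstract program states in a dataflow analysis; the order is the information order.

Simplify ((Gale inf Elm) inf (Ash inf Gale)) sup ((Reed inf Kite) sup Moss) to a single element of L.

Gale ∧ Elm = Gale
Ash ∧ Gale = Gale
Gale ∧ Gale = Gale
Reed ∧ Kite = Reed
Reed ∨ Moss = Lark
Gale ∨ Lark = Lark

Lark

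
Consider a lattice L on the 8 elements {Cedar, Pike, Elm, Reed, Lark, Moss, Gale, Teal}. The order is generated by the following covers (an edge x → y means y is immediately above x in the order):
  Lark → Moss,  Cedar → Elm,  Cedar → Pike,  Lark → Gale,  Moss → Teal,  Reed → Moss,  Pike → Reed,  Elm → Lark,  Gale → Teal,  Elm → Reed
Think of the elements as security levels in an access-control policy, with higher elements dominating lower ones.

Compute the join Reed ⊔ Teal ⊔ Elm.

Common upper bounds of {Reed, Teal, Elm}: Teal.
The least among these is Teal.

Teal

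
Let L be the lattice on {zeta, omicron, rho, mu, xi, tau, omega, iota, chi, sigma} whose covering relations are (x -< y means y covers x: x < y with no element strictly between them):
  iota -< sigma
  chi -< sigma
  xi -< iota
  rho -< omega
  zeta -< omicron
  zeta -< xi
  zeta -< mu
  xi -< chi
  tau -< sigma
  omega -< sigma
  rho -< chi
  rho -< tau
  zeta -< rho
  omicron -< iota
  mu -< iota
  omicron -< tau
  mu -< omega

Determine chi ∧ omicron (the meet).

zeta

Common lower bounds of {chi, omicron}: zeta.
The greatest among these is zeta.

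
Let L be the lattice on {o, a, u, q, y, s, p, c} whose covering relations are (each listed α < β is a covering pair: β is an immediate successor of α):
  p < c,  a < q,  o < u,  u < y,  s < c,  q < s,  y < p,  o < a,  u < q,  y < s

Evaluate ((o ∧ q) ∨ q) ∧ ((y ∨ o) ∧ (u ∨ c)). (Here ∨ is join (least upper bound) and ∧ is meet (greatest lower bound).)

u

o ∧ q = o
o ∨ q = q
y ∨ o = y
u ∨ c = c
y ∧ c = y
q ∧ y = u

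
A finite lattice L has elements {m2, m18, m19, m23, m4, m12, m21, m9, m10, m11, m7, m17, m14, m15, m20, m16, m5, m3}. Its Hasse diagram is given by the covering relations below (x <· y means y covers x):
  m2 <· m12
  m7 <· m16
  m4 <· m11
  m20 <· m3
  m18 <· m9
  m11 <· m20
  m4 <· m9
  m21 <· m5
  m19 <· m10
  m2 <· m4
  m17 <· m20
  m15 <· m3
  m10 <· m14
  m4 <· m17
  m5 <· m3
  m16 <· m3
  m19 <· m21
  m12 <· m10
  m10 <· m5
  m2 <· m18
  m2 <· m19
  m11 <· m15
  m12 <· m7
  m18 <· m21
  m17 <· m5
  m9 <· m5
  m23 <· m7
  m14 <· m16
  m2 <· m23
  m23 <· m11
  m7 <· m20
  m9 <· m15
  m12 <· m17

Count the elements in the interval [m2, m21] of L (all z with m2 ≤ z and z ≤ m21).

The interval [m2, m21] = {m18, m19, m2, m21}, which has 4 elements.

4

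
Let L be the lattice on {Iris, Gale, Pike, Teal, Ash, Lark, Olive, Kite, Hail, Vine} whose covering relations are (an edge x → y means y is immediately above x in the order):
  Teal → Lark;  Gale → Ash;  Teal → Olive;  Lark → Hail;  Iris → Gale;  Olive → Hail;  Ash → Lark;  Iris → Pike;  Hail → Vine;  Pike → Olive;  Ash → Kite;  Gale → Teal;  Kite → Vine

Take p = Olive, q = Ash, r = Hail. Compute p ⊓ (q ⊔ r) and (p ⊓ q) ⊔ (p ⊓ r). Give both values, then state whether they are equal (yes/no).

q ⊔ r = Hail, so p ⊓ (q ⊔ r) = Olive ⊓ Hail = Olive.
p ⊓ q = Gale and p ⊓ r = Olive, so (p ⊓ q) ⊔ (p ⊓ r) = Gale ⊔ Olive = Olive.
Equal: yes.

Olive; Olive; yes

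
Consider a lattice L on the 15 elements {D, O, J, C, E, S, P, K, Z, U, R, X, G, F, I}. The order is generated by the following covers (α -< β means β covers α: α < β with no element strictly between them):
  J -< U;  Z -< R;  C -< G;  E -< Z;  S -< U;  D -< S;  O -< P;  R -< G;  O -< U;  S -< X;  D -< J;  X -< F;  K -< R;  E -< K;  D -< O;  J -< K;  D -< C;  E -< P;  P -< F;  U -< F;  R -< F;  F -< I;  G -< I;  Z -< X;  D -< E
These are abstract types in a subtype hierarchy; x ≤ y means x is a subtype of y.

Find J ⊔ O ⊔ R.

Common upper bounds of {J, O, R}: F, I.
The least among these is F.

F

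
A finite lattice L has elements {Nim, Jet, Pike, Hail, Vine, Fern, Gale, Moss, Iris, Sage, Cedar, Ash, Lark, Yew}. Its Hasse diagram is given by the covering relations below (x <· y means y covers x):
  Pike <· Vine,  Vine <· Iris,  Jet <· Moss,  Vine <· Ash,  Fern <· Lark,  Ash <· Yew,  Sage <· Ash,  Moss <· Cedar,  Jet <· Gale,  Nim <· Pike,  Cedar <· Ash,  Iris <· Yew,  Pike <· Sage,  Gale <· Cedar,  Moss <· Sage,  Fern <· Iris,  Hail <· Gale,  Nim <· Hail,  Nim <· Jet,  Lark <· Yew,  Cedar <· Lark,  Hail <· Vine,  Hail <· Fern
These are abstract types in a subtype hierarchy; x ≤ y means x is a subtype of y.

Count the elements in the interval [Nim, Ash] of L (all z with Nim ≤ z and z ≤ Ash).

The interval [Nim, Ash] = {Ash, Cedar, Gale, Hail, Jet, Moss, Nim, Pike, Sage, Vine}, which has 10 elements.

10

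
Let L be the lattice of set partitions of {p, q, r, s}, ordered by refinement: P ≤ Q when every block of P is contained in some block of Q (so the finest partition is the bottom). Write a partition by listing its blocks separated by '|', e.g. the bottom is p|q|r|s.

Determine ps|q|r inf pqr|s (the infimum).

Common lower bounds of {ps|q|r, pqr|s}: p|q|r|s.
The greatest among these is p|q|r|s.

p|q|r|s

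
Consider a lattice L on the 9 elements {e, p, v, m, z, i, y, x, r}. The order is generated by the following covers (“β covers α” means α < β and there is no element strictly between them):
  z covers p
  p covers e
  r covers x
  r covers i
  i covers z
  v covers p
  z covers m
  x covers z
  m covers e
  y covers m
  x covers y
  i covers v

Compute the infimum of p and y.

Common lower bounds of {p, y}: e.
The greatest among these is e.

e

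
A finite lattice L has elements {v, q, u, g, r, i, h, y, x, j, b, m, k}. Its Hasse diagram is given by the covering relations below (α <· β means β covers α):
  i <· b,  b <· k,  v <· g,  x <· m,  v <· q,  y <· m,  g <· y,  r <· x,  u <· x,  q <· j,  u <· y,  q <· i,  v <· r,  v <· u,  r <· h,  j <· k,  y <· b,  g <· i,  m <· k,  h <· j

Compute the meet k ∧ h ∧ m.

r

Common lower bounds of {k, h, m}: r, v.
The greatest among these is r.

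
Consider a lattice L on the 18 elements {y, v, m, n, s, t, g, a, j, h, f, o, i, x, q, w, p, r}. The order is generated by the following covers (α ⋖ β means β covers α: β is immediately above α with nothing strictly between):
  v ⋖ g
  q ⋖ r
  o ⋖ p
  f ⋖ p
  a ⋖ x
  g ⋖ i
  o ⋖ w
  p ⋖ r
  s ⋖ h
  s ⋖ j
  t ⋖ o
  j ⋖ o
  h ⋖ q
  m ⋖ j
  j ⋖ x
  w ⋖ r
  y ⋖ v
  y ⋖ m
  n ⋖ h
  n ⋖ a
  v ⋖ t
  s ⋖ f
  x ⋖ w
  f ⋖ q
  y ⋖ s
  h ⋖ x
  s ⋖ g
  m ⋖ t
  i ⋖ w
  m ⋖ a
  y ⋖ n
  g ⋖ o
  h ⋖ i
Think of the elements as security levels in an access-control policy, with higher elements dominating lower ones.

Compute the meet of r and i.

i

Common lower bounds of {r, i}: g, h, i, n, s, v, y.
The greatest among these is i.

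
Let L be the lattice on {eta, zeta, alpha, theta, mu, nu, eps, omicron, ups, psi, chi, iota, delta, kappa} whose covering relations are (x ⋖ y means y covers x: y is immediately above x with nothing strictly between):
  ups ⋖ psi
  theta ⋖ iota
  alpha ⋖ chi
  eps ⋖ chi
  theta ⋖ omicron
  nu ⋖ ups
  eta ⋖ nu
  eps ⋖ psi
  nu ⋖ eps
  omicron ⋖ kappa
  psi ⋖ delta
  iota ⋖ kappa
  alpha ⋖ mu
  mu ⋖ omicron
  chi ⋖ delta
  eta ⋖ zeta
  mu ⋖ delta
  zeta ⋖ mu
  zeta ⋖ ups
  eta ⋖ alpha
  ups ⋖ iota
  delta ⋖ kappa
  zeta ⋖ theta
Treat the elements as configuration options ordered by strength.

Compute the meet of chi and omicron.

Common lower bounds of {chi, omicron}: alpha, eta.
The greatest among these is alpha.

alpha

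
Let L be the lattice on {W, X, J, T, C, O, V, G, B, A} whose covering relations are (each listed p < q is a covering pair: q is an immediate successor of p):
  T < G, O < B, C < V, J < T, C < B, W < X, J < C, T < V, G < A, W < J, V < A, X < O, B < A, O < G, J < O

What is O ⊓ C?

J

Common lower bounds of {O, C}: J, W.
The greatest among these is J.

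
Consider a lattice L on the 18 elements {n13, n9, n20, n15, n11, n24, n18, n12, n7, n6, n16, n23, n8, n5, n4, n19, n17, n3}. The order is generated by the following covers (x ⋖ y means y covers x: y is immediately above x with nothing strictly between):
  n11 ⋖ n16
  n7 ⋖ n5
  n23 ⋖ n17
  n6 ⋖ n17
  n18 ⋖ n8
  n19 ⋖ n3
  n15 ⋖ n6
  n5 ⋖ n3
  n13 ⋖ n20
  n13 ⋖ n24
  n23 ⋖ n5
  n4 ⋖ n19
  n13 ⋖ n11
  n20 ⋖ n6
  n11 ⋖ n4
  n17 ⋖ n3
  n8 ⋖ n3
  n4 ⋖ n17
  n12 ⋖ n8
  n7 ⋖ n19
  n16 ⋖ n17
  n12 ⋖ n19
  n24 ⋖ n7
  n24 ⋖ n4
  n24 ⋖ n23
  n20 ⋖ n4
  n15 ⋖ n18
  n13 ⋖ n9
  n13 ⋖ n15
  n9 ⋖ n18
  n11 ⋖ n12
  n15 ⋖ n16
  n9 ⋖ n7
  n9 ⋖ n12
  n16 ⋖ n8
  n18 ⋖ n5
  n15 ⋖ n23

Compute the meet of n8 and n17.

Common lower bounds of {n8, n17}: n11, n13, n15, n16.
The greatest among these is n16.

n16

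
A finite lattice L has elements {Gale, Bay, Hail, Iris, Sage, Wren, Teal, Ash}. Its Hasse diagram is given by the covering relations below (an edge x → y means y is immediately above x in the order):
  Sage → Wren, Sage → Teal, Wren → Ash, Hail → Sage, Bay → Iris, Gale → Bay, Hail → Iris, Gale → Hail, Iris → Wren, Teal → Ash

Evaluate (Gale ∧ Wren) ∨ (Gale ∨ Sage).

Sage

Gale ∧ Wren = Gale
Gale ∨ Sage = Sage
Gale ∨ Sage = Sage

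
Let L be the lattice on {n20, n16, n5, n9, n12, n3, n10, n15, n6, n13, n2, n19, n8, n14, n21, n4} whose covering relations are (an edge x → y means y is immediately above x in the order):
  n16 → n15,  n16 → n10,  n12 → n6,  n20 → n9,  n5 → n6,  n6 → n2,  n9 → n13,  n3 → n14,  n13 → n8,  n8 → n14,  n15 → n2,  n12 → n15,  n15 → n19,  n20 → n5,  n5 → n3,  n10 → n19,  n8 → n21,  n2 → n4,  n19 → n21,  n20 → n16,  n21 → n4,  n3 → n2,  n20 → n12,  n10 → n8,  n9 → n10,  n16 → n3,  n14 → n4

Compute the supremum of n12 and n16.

Common upper bounds of {n12, n16}: n15, n19, n2, n21, n4.
The least among these is n15.

n15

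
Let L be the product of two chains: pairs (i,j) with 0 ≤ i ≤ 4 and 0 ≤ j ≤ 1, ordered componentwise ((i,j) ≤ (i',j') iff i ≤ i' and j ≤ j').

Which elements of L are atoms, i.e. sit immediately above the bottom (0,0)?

(0,1), (1,0)

The atoms are exactly the elements that cover (0,0): (0,1), (1,0).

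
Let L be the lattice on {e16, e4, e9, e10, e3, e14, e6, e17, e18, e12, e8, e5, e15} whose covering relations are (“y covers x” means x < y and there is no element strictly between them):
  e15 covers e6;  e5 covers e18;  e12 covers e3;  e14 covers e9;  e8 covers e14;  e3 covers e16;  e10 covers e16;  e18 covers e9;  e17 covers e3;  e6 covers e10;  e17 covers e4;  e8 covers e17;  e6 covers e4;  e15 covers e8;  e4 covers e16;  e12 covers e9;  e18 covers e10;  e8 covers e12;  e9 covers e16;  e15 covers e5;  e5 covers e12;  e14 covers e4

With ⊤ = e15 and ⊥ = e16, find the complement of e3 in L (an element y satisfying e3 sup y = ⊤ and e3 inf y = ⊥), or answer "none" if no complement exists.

e6

Need y with e3 ∨ y = e15 and e3 ∧ y = e16.
Checking each element gives: e6.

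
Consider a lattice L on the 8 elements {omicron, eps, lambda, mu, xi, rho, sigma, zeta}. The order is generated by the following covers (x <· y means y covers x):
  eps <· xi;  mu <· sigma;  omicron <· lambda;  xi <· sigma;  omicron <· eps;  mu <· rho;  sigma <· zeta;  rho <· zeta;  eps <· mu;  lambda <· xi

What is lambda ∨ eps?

xi

Common upper bounds of {lambda, eps}: sigma, xi, zeta.
The least among these is xi.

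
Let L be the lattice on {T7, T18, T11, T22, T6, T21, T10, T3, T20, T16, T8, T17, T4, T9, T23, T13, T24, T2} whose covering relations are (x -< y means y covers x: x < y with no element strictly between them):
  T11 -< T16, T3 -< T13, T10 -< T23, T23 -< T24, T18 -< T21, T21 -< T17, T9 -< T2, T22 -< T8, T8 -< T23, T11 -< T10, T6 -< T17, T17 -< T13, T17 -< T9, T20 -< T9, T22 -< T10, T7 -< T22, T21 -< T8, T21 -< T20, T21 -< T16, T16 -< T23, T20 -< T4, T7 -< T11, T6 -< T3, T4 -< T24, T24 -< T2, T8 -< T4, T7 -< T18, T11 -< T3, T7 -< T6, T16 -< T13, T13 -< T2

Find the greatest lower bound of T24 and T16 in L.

Common lower bounds of {T24, T16}: T11, T16, T18, T21, T7.
The greatest among these is T16.

T16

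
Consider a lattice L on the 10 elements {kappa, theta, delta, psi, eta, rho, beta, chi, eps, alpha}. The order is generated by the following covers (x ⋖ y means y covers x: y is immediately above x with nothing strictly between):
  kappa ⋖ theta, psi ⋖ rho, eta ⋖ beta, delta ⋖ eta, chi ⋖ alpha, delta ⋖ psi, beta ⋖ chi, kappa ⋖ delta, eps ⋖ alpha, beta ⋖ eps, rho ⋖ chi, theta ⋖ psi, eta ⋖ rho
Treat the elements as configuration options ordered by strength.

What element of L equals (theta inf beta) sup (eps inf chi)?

beta

theta ∧ beta = kappa
eps ∧ chi = beta
kappa ∨ beta = beta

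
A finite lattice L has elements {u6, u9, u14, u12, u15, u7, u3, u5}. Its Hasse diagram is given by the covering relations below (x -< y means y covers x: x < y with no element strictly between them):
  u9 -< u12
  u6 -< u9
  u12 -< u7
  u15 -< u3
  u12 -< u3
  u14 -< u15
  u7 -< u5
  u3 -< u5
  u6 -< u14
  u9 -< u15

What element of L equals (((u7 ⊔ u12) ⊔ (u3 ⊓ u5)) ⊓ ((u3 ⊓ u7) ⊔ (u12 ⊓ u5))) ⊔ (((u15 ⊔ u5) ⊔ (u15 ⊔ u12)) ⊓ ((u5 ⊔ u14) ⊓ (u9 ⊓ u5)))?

u12

u7 ∨ u12 = u7
u3 ∧ u5 = u3
u7 ∨ u3 = u5
u3 ∧ u7 = u12
u12 ∧ u5 = u12
u12 ∨ u12 = u12
u5 ∧ u12 = u12
u15 ∨ u5 = u5
u15 ∨ u12 = u3
u5 ∨ u3 = u5
u5 ∨ u14 = u5
u9 ∧ u5 = u9
u5 ∧ u9 = u9
u5 ∧ u9 = u9
u12 ∨ u9 = u12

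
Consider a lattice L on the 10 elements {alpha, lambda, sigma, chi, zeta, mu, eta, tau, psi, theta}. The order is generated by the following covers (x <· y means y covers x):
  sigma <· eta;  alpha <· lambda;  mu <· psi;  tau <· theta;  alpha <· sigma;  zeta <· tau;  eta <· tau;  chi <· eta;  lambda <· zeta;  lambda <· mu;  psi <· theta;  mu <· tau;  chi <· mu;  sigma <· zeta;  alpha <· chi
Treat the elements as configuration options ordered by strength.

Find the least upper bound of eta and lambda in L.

Common upper bounds of {eta, lambda}: tau, theta.
The least among these is tau.

tau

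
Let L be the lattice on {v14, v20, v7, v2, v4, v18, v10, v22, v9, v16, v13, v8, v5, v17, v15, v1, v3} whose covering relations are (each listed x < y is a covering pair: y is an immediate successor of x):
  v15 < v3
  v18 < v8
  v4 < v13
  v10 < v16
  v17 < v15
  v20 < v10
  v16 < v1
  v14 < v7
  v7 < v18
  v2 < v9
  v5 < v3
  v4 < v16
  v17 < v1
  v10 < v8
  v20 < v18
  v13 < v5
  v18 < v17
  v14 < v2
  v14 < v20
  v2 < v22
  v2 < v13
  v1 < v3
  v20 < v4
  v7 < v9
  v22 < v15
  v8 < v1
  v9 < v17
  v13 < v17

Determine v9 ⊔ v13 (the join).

Common upper bounds of {v9, v13}: v1, v15, v17, v3.
The least among these is v17.

v17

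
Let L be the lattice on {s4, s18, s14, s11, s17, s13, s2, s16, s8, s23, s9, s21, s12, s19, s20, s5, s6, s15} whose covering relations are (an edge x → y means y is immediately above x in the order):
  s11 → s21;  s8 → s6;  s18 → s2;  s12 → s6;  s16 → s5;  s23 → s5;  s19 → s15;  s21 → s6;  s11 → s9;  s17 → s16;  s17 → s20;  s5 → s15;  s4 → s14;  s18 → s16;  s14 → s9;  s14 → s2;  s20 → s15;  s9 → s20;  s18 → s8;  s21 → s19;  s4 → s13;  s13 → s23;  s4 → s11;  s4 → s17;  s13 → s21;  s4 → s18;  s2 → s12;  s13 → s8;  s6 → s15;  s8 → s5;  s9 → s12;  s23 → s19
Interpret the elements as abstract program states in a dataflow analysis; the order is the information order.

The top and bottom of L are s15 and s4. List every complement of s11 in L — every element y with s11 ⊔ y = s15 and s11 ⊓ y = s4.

Need y with s11 ∨ y = s15 and s11 ∧ y = s4.
Checking each element gives: s16, s5.

s16, s5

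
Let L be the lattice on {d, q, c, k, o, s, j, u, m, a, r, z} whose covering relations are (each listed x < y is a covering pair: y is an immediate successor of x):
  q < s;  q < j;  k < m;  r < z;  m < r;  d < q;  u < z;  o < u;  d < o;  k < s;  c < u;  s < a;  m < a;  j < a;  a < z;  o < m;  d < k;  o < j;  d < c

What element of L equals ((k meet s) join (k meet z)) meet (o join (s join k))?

k ∧ s = k
k ∧ z = k
k ∨ k = k
s ∨ k = s
o ∨ s = a
k ∧ a = k

k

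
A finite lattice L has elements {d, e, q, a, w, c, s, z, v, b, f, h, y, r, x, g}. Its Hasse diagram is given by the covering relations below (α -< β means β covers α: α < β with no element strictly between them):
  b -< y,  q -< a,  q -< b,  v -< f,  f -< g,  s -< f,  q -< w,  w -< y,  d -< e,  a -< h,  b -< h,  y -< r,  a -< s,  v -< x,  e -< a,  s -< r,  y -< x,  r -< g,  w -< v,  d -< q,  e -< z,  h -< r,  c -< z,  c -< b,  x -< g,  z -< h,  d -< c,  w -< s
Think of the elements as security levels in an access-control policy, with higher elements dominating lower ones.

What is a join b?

Common upper bounds of {a, b}: g, h, r.
The least among these is h.

h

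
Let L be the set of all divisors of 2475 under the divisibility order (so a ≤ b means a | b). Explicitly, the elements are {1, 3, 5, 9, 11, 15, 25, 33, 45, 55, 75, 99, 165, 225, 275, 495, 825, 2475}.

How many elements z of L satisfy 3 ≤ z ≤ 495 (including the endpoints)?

The interval [3, 495] = {15, 165, 3, 33, 45, 495, 9, 99}, which has 8 elements.

8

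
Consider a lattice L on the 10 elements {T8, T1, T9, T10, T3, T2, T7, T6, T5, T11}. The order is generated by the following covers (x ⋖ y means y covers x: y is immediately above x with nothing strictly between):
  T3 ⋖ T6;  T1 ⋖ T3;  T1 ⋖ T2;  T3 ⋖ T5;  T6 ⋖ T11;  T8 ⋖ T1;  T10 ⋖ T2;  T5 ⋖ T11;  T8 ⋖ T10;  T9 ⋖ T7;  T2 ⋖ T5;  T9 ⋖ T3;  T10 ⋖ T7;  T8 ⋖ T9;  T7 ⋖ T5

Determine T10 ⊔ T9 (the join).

Common upper bounds of {T10, T9}: T11, T5, T7.
The least among these is T7.

T7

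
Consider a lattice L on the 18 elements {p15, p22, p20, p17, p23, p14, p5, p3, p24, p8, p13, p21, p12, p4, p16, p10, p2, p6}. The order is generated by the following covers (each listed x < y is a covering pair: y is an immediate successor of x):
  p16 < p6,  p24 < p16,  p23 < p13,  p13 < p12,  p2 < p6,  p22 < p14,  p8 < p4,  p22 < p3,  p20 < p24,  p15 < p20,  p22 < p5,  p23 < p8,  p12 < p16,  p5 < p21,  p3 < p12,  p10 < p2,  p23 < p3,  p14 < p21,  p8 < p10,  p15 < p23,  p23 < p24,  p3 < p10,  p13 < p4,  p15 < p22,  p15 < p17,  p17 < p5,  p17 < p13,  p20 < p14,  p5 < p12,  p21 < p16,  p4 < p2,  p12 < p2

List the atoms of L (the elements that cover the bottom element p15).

The atoms are exactly the elements that cover p15: p17, p20, p22, p23.

p17, p20, p22, p23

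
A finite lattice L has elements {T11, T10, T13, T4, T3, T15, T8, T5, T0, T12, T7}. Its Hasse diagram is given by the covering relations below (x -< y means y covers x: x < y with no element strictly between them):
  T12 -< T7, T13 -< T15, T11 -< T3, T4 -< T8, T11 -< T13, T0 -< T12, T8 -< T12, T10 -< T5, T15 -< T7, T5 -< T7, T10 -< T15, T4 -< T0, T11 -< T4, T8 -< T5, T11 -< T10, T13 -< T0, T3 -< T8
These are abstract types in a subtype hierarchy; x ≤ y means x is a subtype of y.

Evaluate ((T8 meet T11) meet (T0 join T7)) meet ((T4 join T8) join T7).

T11

T8 ∧ T11 = T11
T0 ∨ T7 = T7
T11 ∧ T7 = T11
T4 ∨ T8 = T8
T8 ∨ T7 = T7
T11 ∧ T7 = T11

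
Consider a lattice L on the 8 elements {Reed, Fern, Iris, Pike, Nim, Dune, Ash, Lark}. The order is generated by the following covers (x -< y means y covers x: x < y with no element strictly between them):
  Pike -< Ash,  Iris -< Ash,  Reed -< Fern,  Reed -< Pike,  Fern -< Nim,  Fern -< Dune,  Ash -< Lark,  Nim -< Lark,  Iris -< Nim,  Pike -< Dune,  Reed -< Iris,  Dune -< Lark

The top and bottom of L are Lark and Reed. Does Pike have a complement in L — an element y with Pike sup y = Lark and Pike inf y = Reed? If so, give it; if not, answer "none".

Nim

Need y with Pike ∨ y = Lark and Pike ∧ y = Reed.
Checking each element gives: Nim.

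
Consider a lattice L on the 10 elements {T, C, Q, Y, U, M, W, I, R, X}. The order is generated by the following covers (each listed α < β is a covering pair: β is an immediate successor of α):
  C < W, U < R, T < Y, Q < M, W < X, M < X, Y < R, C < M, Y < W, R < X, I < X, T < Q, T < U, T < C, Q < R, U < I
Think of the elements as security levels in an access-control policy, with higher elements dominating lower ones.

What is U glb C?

T

Common lower bounds of {U, C}: T.
The greatest among these is T.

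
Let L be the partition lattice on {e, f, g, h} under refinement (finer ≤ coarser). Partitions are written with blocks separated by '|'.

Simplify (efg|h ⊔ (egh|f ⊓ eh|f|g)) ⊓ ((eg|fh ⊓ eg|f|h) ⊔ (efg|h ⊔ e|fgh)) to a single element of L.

egh|f ∧ eh|f|g = eh|f|g
efg|h ∨ eh|f|g = efgh
eg|fh ∧ eg|f|h = eg|f|h
efg|h ∨ e|fgh = efgh
eg|f|h ∨ efgh = efgh
efgh ∧ efgh = efgh

efgh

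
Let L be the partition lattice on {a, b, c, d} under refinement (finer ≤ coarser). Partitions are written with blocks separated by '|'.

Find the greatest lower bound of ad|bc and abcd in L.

ad|bc

The meet (common refinement) of ad|bc and abcd intersects blocks pairwise, giving ad|bc.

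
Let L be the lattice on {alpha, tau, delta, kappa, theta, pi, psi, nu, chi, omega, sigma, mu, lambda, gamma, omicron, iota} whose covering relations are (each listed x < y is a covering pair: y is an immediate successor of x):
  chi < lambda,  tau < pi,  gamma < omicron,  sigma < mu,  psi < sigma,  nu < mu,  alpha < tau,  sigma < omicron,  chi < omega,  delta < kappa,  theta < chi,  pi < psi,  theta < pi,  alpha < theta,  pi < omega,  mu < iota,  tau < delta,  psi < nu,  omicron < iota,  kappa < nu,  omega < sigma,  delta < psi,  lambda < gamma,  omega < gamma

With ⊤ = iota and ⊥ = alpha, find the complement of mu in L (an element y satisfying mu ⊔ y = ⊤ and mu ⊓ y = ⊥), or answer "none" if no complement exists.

For every candidate y, either mu ∨ y ≠ iota or mu ∧ y ≠ alpha; no complement exists.

none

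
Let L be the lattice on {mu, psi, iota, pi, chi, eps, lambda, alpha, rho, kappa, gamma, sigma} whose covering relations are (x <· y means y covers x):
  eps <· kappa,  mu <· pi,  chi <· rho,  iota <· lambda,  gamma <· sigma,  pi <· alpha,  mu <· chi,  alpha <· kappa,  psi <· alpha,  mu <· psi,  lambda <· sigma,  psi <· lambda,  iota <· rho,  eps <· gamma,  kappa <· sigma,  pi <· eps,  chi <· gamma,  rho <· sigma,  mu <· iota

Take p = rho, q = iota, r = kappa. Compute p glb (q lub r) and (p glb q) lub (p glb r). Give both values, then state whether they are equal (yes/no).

q lub r = sigma, so p glb (q lub r) = rho glb sigma = rho.
p glb q = iota and p glb r = mu, so (p glb q) lub (p glb r) = iota lub mu = iota.
Equal: no.

rho; iota; no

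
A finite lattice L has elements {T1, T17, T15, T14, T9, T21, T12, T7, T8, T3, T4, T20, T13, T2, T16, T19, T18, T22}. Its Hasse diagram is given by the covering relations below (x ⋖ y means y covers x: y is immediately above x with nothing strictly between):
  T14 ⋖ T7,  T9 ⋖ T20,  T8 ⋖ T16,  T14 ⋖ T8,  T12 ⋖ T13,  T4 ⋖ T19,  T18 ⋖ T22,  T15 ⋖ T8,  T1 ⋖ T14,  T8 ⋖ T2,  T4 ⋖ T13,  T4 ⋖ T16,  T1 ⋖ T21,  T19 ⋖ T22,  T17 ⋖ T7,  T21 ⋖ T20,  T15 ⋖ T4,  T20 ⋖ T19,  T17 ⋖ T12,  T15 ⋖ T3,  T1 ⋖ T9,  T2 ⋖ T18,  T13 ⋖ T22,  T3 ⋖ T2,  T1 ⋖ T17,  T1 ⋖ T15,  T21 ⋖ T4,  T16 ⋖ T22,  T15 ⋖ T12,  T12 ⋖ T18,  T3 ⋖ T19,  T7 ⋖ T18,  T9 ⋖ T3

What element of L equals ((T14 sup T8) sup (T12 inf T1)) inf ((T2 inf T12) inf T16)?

T15

T14 ∨ T8 = T8
T12 ∧ T1 = T1
T8 ∨ T1 = T8
T2 ∧ T12 = T15
T15 ∧ T16 = T15
T8 ∧ T15 = T15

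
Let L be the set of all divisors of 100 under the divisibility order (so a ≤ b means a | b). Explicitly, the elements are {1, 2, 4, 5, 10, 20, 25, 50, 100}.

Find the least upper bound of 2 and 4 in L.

Common upper bounds of {2, 4}: 100, 20, 4.
The least among these is 4.

4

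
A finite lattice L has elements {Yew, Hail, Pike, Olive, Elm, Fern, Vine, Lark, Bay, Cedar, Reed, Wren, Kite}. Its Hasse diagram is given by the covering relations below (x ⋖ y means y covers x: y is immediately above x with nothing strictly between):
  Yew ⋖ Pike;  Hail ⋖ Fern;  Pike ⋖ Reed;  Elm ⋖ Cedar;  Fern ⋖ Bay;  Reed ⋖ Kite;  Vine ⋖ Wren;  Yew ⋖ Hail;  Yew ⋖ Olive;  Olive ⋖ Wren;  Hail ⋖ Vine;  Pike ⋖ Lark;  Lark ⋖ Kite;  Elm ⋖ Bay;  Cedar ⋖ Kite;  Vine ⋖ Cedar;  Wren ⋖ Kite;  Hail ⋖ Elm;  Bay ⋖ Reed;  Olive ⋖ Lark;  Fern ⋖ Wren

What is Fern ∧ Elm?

Common lower bounds of {Fern, Elm}: Hail, Yew.
The greatest among these is Hail.

Hail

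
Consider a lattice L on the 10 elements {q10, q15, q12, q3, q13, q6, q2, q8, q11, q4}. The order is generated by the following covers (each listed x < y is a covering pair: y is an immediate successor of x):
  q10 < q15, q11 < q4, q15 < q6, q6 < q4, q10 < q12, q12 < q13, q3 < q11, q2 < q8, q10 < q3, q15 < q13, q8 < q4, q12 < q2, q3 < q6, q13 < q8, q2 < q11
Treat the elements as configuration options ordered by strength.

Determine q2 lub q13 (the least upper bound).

Common upper bounds of {q2, q13}: q4, q8.
The least among these is q8.

q8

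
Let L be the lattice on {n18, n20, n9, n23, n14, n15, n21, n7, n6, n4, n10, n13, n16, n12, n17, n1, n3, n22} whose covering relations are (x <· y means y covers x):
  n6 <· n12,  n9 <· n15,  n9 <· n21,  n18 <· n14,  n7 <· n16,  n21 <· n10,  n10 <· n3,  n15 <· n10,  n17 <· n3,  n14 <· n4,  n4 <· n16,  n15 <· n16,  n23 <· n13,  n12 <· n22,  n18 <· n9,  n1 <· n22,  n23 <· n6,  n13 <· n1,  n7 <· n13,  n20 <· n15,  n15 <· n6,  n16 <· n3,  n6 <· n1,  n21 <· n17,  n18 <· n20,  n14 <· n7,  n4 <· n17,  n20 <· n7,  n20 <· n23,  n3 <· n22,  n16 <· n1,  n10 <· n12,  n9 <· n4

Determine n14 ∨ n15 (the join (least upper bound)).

n16

Common upper bounds of {n14, n15}: n1, n16, n22, n3.
The least among these is n16.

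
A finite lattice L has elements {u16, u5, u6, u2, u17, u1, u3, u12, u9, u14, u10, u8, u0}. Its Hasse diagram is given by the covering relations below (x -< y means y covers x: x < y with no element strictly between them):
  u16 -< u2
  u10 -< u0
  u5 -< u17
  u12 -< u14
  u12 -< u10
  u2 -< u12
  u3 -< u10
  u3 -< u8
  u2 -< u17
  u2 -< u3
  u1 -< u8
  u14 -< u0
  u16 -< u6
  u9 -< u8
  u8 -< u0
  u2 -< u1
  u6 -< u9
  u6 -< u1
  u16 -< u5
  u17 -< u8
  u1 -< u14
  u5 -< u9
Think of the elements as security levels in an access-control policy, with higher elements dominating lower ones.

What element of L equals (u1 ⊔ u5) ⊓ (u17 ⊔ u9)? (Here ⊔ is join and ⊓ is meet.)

u1 ∨ u5 = u8
u17 ∨ u9 = u8
u8 ∧ u8 = u8

u8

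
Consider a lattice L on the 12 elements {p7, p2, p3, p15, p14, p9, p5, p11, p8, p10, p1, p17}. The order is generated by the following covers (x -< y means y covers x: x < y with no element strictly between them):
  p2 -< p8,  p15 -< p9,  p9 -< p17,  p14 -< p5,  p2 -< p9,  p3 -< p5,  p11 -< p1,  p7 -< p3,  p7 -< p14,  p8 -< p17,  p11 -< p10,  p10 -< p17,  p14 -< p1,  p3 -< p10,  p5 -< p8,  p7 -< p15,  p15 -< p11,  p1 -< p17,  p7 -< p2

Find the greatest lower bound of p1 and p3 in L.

p7

Common lower bounds of {p1, p3}: p7.
The greatest among these is p7.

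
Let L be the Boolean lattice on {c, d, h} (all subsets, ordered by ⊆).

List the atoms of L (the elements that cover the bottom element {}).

{c}, {d}, {h}

The atoms are exactly the elements that cover {}: {c}, {d}, {h}.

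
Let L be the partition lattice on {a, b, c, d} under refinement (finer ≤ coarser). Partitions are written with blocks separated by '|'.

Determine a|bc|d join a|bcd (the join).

a|bcd

Common upper bounds of {a|bc|d, a|bcd}: abcd, a|bcd.
The least among these is a|bcd.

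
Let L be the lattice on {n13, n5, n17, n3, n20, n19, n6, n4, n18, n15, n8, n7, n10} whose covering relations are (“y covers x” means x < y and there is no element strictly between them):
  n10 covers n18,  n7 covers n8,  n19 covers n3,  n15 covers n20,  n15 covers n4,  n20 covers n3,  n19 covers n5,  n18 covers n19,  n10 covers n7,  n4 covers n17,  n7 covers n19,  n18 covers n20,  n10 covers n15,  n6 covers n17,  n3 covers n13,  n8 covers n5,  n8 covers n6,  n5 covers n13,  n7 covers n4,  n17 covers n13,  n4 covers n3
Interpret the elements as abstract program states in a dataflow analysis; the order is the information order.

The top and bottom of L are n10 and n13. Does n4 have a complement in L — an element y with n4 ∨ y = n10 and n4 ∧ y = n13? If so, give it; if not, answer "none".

For every candidate y, either n4 ∨ y ≠ n10 or n4 ∧ y ≠ n13; no complement exists.

none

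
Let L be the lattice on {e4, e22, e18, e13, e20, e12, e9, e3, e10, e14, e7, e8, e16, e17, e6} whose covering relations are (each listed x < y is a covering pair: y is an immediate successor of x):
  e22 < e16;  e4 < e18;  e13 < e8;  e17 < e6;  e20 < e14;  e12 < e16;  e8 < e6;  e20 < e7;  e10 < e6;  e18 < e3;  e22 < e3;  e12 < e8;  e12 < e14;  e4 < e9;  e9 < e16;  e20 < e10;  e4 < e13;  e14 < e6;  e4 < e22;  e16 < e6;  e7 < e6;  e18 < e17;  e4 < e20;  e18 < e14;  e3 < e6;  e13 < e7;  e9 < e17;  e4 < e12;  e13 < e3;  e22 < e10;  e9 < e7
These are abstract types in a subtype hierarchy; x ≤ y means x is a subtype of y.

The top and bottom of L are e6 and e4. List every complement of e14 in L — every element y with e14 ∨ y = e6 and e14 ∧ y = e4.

e13, e22, e9

Need y with e14 ∨ y = e6 and e14 ∧ y = e4.
Checking each element gives: e13, e22, e9.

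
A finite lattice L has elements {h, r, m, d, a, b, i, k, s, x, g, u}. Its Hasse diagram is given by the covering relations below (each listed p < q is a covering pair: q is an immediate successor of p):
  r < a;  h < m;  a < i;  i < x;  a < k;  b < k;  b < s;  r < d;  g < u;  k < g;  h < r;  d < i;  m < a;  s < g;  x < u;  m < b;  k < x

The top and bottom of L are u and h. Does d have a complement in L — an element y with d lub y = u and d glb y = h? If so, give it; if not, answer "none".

Need y with d ∨ y = u and d ∧ y = h.
Checking each element gives: s.

s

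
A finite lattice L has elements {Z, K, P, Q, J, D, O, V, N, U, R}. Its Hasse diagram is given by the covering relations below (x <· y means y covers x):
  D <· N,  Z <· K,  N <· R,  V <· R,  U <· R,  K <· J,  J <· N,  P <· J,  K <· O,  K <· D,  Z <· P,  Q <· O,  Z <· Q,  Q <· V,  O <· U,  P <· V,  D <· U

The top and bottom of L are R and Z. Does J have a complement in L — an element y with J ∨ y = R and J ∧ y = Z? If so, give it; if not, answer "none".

Need y with J ∨ y = R and J ∧ y = Z.
Checking each element gives: Q.

Q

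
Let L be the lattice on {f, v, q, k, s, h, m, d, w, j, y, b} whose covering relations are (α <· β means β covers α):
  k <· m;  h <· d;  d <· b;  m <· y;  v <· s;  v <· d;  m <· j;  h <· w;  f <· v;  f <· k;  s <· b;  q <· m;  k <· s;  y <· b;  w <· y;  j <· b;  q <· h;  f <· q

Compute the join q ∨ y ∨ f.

y

Common upper bounds of {q, y, f}: b, y.
The least among these is y.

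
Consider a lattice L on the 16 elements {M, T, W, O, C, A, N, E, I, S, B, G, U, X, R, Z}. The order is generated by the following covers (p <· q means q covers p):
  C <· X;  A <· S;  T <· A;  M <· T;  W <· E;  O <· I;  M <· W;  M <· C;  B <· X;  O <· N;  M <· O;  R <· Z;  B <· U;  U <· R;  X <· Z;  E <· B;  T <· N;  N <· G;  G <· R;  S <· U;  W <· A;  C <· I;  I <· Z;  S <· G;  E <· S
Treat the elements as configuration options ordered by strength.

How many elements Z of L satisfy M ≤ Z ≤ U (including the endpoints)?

The interval [M, U] = {A, B, E, M, S, T, U, W}, which has 8 elements.

8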